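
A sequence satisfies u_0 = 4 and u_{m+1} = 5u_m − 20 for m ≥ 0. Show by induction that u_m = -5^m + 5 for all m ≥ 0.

Base case: u_0 = 4, and -5^0 + 5 = -1 + 5 = 4.
Assume u_k = -5^k + 5 for some k ≥ 0.
Then u_{k+1} = 5u_k − 20 = 5·(-5^k + 5) − 20 = -5^{k+1} + 25 − 20 = -5^{k+1} + 5.
By induction, u_m = -5^m + 5 for all m ≥ 0.

u_m = -5^m + 5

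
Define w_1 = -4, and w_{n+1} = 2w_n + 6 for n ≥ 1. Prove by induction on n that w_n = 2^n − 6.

Base case: w_1 = -4, and 2^1 − 6 = 2 − 6 = -4.
Assume w_r = 2^r − 6 for some r ≥ 1.
Then w_{r+1} = 2w_r + 6 = 2·(2^r − 6) + 6 = 2^{r+1} − 12 + 6 = 2^{r+1} − 6.
So the formula holds for r+1, and by induction w_n = 2^n − 6 for all n ≥ 1.

w_n = 2^n − 6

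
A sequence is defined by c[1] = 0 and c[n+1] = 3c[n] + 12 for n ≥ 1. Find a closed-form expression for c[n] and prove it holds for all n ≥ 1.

Claim: c[n] = 2·3^n − 6.

Base case: c[1] = 0, and 2·3^1 − 6 = 6 − 6 = 0.
Assume c[r] = 2·3^r − 6 for some r ≥ 1.
Then c[r+1] = 3c[r] + 12 = 3·(2·3^r − 6) + 12 = 6·3^r − 18 + 12 = 2·3^{r+1} − 6.
Hence c[n] = 2·3^n − 6 for every n ≥ 1, by induction.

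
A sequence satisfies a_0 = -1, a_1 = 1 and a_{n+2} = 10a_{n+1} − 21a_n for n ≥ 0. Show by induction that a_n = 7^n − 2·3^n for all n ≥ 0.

Base cases: a_0 = -1 and 7^0 − 2·3^0 = -1; a_1 = 1 and 7^1 − 2·3^1 = 1.
Assume a_i = 7^i − 2·3^i for all 0 ≤ i ≤ j, where j ≥ 1.
Then a_{j+1} = 10a_j − 21a_{j−1} = 10·(7^j − 2·3^j) − 21·(7^{j−1} − 2·3^{j−1}) = (10·7 − 21)7^{j−1} − 2·(10·3 − 21)3^{j−1} = 49·7^{j−1} − 18·3^{j−1} = 7^{j+1} − 2·3^{j+1}.
By strong induction, a_n = 7^n − 2·3^n for all n ≥ 0.

a_n = 7^n − 2·3^n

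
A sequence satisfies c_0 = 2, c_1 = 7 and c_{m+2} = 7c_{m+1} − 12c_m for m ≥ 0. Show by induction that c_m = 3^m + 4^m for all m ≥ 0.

Base cases: c_0 = 2 and 3^0 + 4^0 = 2; c_1 = 7 and 3^1 + 4^1 = 7.
Assume c_j = 3^j + 4^j for all 0 ≤ j ≤ r, where r ≥ 1.
Then c_{r+1} = 7c_r − 12c_{r−1} = 7·(3^r + 4^r) − 12·(3^{r−1} + 4^{r−1}) = (7·3 − 12)3^{r−1} + (7·4 − 12)4^{r−1} = 9·3^{r−1} + 16·4^{r−1} = 3^{r+1} + 4^{r+1}.
This completes the inductive step, so c_m = 3^m + 4^m for all m ≥ 0.

c_m = 3^m + 4^m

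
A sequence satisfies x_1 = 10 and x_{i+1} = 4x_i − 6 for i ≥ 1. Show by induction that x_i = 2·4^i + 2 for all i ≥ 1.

Base case: x_1 = 10, and 2·4^1 + 2 = 8 + 2 = 10.
Assume x_k = 2·4^k + 2 for some k ≥ 1.
Then x_{k+1} = 4x_k − 6 = 4·(2·4^k + 2) − 6 = 8·4^k + 8 − 6 = 2·4^{k+1} + 2.
So the formula holds for k+1, and by induction x_i = 2·4^i + 2 for all i ≥ 1.

x_i = 2·4^i + 2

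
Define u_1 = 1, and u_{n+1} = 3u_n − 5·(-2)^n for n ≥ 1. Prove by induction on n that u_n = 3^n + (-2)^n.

Base case: u_1 = 1, and 3^1 + (-2)^1 = 3 − 2 = 1.
Assume u_m = 3^m + (-2)^m for some m ≥ 1.
Then u_{m+1} = 3u_m − 5·(-2)^m = 3·(3^m + (-2)^m) − 5·(-2)^m = 3^{m+1} + 3·(-2)^m − 5·(-2)^m = 3^{m+1} − 2·(-2)^m = 3^{m+1} + (-2)^{m+1}.
Hence u_n = 3^n + (-2)^n for every n ≥ 1, by induction.

u_n = 3^n + (-2)^n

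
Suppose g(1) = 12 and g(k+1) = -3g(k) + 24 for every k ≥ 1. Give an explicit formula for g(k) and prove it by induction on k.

Claim: g(k) = -2·(-3)^k + 6.

Base case: g(1) = 12, and -2·(-3)^1 + 6 = 6 + 6 = 12.
Assume g(j) = -2·(-3)^j + 6 for some j ≥ 1.
Then g(j+1) = -3g(j) + 24 = -3·(-2·(-3)^j + 6) + 24 = 6·(-3)^j − 18 + 24 = -2·(-3)^{j+1} + 6.
So the formula holds for j+1, and by induction g(k) = -2·(-3)^k + 6 for all k ≥ 1.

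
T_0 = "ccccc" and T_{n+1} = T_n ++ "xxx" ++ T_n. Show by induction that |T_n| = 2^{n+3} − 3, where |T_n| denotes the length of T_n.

Base case: |T_0| = 5, and 2^{0+3} − 3 = 5.
Assume |T_k| = 2^{k+3} − 3.
Then |T_{k+1}| = |T_k| + 3 + |T_k| = 2|T_k| + 3 = 2(2^{k+3} − 3) + 3 = 2^{k+1+3} − 6 + 3 = 2^{k+1+3} − 3.
By induction, |T_n| = 2^{n+3} − 3 for all n ≥ 0.

|T_n| = 2^{n+3} − 3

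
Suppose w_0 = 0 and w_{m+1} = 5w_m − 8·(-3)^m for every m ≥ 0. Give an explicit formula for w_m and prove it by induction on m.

Claim: w_m = -5^m + (-3)^m.

Base case: w_0 = 0, and -5^0 + (-3)^0 = -1 + 1 = 0.
Assume w_r = -5^r + (-3)^r for some r ≥ 0.
Then w_{r+1} = 5w_r − 8·(-3)^r = 5·(-5^r + (-3)^r) − 8·(-3)^r = -5^{r+1} + 5·(-3)^r − 8·(-3)^r = -5^{r+1} − 3·(-3)^r = -5^{r+1} + (-3)^{r+1}.
Hence w_m = -5^m + (-3)^m for every m ≥ 0, by induction.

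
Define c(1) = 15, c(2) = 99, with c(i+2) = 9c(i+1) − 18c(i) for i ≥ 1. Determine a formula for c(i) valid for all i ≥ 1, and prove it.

Claim: c(i) = 3·6^i − 3^i.

Base cases: c(1) = 15 and 3·6^1 − 3^1 = 15; c(2) = 99 and 3·6^2 − 3^2 = 99.
Assume c(j) = 3·6^j − 3^j for all 1 ≤ j ≤ r, where r ≥ 2.
Then c(r+1) = 9c(r) − 18c(r−1) = 9·(3·6^r − 3^r) − 18·(3·6^{r−1} − 3^{r−1}) = 3·(9·6 − 18)6^{r−1} − (9·3 − 18)3^{r−1} = 108·6^{r−1} − 9·3^{r−1} = 3·6^{r+1} − 3^{r+1}.
By strong induction, c(i) = 3·6^i − 3^i for all i ≥ 1.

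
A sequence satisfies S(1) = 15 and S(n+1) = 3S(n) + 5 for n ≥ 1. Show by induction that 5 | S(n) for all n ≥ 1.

Base case: S(1) = 15 = 5·3, so 5 | S(1).
Assume 5 | S(j), so S(j) = 5t for some integer t.
Then S(j+1) = 3S(j) + 5 = 3·(5t) + 5 = 5(3t + 1), so 5 | S(j+1).
This completes the inductive step, so 5 | S(n) for all n ≥ 1.

5 | S(n)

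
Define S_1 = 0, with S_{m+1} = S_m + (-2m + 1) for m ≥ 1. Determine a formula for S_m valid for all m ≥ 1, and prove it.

Claim: S_m = -m^2 + 2m − 1.

Base case: S_1 = 0, and -1^2 + 2·1 − 1 = 0.
Assume S_r = -r^2 + 2r − 1.
Then S_{r+1} = S_r + (-2r + 1) = (-r^2 + 2r − 1) + (-2r + 1) = -r^2,
and -(r+1)^2 + 2·(r+1) − 1 = -r^2.
Hence S_m = -m^2 + 2m − 1 for every m ≥ 1, by induction.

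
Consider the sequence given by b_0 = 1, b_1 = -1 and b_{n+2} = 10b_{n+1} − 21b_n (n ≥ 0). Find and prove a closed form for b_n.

Claim: b_n = -7^n + 2·3^n.

Base cases: b_0 = 1 and -7^0 + 2·3^0 = 1; b_1 = -1 and -7^1 + 2·3^1 = -1.
Assume b_j = -7^j + 2·3^j for all 0 ≤ j ≤ k, where k ≥ 1.
Then b_{k+1} = 10b_k − 21b_{k−1} = 10·(-7^k + 2·3^k) − 21·(-7^{k−1} + 2·3^{k−1}) = -(10·7 − 21)7^{k−1} + 2·(10·3 − 21)3^{k−1} = -49·7^{k−1} + 18·3^{k−1} = -7^{k+1} + 2·3^{k+1}.
This completes the inductive step, so b_n = -7^n + 2·3^n for all n ≥ 0.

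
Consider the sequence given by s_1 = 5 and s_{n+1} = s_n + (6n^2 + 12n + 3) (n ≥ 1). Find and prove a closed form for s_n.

Claim: s_n = 2n^3 + 3n^2 − 2n + 2.

Base case: s_1 = 5, and 2·1^3 + 3·1^2 − 2·1 + 2 = 5.
Assume s_j = 2j^3 + 3j^2 − 2j + 2.
Then s_{j+1} = s_j + (6j^2 + 12j + 3) = (2j^3 + 3j^2 − 2j + 2) + (6j^2 + 12j + 3) = 2j^3 + 9j^2 + 10j + 5,
and 2·(j+1)^3 + 3·(j+1)^2 − 2·(j+1) + 2 = 2j^3 + 9j^2 + 10j + 5.
Hence s_n = 2n^3 + 3n^2 − 2n + 2 for every n ≥ 1, by induction.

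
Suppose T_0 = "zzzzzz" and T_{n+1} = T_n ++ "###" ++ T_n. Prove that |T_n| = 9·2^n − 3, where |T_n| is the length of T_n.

Base case: |T_0| = 6, and 9·2^0 − 3 = 6.
Assume |T_m| = 9·2^m − 3.
Then |T_{m+1}| = |T_m| + 3 + |T_m| = 2|T_m| + 3 = 2(9·2^m − 3) + 3 = 9·2^{m+1} − 6 + 3 = 9·2^{m+1} − 3.
Hence |T_n| = 9·2^n − 3 for every n ≥ 0, by induction.

|T_n| = 9·2^n − 3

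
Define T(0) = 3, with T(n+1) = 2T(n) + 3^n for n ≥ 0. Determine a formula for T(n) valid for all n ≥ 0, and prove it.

Claim: T(n) = 2·2^n + 3^n.

Base case: T(0) = 3, and 2·2^0 + 3^0 = 2 + 1 = 3.
Assume T(m) = 2·2^m + 3^m for some m ≥ 0.
Then T(m+1) = 2T(m) + 3^m = 2·(2·2^m + 3^m) + 3^m = 2·2^{m+1} + 2·3^m + 3^m = 2·2^{m+1} + 3·3^m = 2·2^{m+1} + 3^{m+1}.
This completes the inductive step, so T(n) = 2·2^n + 3^n for all n ≥ 0.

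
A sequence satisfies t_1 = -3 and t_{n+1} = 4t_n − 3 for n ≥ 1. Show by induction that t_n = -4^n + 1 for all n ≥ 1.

Base case: t_1 = -3, and -4^1 + 1 = -4 + 1 = -3.
Assume t_m = -4^m + 1 for some m ≥ 1.
Then t_{m+1} = 4t_m − 3 = 4·(-4^m + 1) − 3 = -4^{m+1} + 4 − 3 = -4^{m+1} + 1.
This completes the inductive step, so t_n = -4^n + 1 for all n ≥ 1.

t_n = -4^n + 1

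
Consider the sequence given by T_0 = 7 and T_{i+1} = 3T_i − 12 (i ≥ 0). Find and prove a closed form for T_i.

Claim: T_i = 3^i + 6.

Base case: T_0 = 7, and 3^0 + 6 = 1 + 6 = 7.
Assume T_j = 3^j + 6 for some j ≥ 0.
Then T_{j+1} = 3T_j − 12 = 3·(3^j + 6) − 12 = 3^{j+1} + 18 − 12 = 3^{j+1} + 6.
By induction, T_i = 3^i + 6 for all i ≥ 0.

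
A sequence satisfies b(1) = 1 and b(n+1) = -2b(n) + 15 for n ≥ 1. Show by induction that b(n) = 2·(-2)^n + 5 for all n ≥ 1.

Base case: b(1) = 1, and 2·(-2)^1 + 5 = -4 + 5 = 1.
Assume b(m) = 2·(-2)^m + 5 for some m ≥ 1.
Then b(m+1) = -2b(m) + 15 = -2·(2·(-2)^m + 5) + 15 = -4·(-2)^m − 10 + 15 = 2·(-2)^{m+1} + 5.
So the formula holds for m+1, and by induction b(n) = 2·(-2)^n + 5 for all n ≥ 1.

b(n) = 2·(-2)^n + 5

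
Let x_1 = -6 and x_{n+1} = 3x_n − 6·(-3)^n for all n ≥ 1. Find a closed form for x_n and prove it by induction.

Claim: x_n = -3^n + (-3)^n.

Base case: x_1 = -6, and -3^1 + (-3)^1 = -3 − 3 = -6.
Assume x_k = -3^k + (-3)^k for some k ≥ 1.
Then x_{k+1} = 3x_k − 6·(-3)^k = 3·(-3^k + (-3)^k) − 6·(-3)^k = -3^{k+1} + 3·(-3)^k − 6·(-3)^k = -3^{k+1} − 3·(-3)^k = -3^{k+1} + (-3)^{k+1}.
Hence x_n = -3^n + (-3)^n for every n ≥ 1, by induction.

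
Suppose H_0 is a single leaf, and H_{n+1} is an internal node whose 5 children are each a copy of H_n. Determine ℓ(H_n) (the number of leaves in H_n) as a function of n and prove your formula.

Claim: ℓ(H_n) = 5^n.

Base case: ℓ(H_0) = 1, and 5^0 = 1.
Assume ℓ(H_r) = 5^r.
Then ℓ(H_{r+1}) = 5·ℓ(H_r) = 5·5^r = 5^{r+1}.
By induction, ℓ(H_n) = 5^n for all n ≥ 0.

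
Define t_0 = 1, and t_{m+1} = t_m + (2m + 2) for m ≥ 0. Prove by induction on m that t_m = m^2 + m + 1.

Base case: t_0 = 1, and 0^2 + 0 + 1 = 1.
Assume t_r = r^2 + r + 1.
Then t_{r+1} = t_r + (2r + 2) = (r^2 + r + 1) + (2r + 2) = r^2 + 3r + 3,
and (r+1)^2 + (r+1) + 1 = r^2 + 3r + 3.
This completes the inductive step, so t_m = m^2 + m + 1 for all m ≥ 0.

t_m = m^2 + m + 1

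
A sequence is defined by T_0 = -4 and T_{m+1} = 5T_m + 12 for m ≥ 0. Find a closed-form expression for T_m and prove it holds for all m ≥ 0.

Claim: T_m = -5^m − 3.

Base case: T_0 = -4, and -5^0 − 3 = -1 − 3 = -4.
Assume T_j = -5^j − 3 for some j ≥ 0.
Then T_{j+1} = 5T_j + 12 = 5·(-5^j − 3) + 12 = -5^{j+1} − 15 + 12 = -5^{j+1} − 3.
Hence T_m = -5^m − 3 for every m ≥ 0, by induction.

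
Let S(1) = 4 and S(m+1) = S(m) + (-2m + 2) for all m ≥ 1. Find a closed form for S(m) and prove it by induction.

Claim: S(m) = -m^2 + 3m + 2.

Base case: S(1) = 4, and -1^2 + 3·1 + 2 = 4.
Assume S(r) = -r^2 + 3r + 2.
Then S(r+1) = S(r) + (-2r + 2) = (-r^2 + 3r + 2) + (-2r + 2) = -r^2 + r + 4,
and -(r+1)^2 + 3·(r+1) + 2 = -r^2 + r + 4.
Hence S(m) = -m^2 + 3m + 2 for every m ≥ 1, by induction.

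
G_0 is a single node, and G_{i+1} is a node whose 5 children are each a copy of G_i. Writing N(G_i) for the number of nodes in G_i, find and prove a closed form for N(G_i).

Claim: N(G_i) = (5^{i+1} − 1)/4.

Base case: N(G_0) = 1, and (5^{0+1} − 1)/4 = 1.
Assume N(G_k) = (5^{k+1} − 1)/4.
Then N(G_{k+1}) = 1 + 5N(G_k) = 1 + 5·(5^{k+1} − 1)/4 = 1 + (5^{k+2} − 5)/4 = (4 + 5^{k+2} − 5)/4 = (5^{k+2} − 1)/4.
By induction, N(G_i) = (5^{i+1} − 1)/4 for all i ≥ 0.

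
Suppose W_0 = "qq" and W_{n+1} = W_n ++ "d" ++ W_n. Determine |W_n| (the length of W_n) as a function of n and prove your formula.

Claim: |W_n| = 3·2^n − 1.

Base case: |W_0| = 2, and 3·2^0 − 1 = 2.
Assume |W_j| = 3·2^j − 1.
Then |W_{j+1}| = |W_j| + 1 + |W_j| = 2|W_j| + 1 = 2(3·2^j − 1) + 1 = 3·2^{j+1} − 2 + 1 = 3·2^{j+1} − 1.
So the formula holds for j+1, and by induction |W_n| = 3·2^n − 1 for all n ≥ 0.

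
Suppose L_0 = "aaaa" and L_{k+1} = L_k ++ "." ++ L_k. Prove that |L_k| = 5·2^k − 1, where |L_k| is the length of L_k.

Base case: |L_0| = 4, and 5·2^0 − 1 = 4.
Assume |L_j| = 5·2^j − 1.
Then |L_{j+1}| = |L_j| + 1 + |L_j| = 2|L_j| + 1 = 2(5·2^j − 1) + 1 = 5·2^{j+1} − 2 + 1 = 5·2^{j+1} − 1.
By induction, |L_k| = 5·2^k − 1 for all k ≥ 0.

|L_k| = 5·2^k − 1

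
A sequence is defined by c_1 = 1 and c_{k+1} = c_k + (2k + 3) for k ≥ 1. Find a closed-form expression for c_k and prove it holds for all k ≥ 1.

Claim: c_k = k^2 + 2k − 2.

Base case: c_1 = 1, and 1^2 + 2·1 − 2 = 1.
Assume c_r = r^2 + 2r − 2.
Then c_{r+1} = c_r + (2r + 3) = (r^2 + 2r − 2) + (2r + 3) = r^2 + 4r + 1,
and (r+1)^2 + 2·(r+1) − 2 = r^2 + 4r + 1.
This completes the inductive step, so c_k = k^2 + 2k − 2 for all k ≥ 1.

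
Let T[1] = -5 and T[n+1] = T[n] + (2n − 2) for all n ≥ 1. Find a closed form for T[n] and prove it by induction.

Claim: T[n] = n^2 − 3n − 3.

Base case: T[1] = -5, and 1^2 − 3·1 − 3 = -5.
Assume T[m] = m^2 − 3m − 3.
Then T[m+1] = T[m] + (2m − 2) = (m^2 − 3m − 3) + (2m − 2) = m^2 − m − 5,
and (m+1)^2 − 3·(m+1) − 3 = m^2 − m − 5.
Hence T[n] = n^2 − 3n − 3 for every n ≥ 1, by induction.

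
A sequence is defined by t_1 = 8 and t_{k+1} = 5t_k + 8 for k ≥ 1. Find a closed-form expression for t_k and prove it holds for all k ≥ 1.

Claim: t_k = 2·5^k − 2.

Base case: t_1 = 8, and 2·5^1 − 2 = 10 − 2 = 8.
Assume t_r = 2·5^r − 2 for some r ≥ 1.
Then t_{r+1} = 5t_r + 8 = 5·(2·5^r − 2) + 8 = 10·5^r − 10 + 8 = 2·5^{r+1} − 2.
Hence t_k = 2·5^k − 2 for every k ≥ 1, by induction.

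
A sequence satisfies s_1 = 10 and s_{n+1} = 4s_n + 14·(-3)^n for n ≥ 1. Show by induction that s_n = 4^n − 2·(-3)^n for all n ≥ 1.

Base case: s_1 = 10, and 4^1 − 2·(-3)^1 = 4 + 6 = 10.
Assume s_k = 4^k − 2·(-3)^k for some k ≥ 1.
Then s_{k+1} = 4s_k + 14·(-3)^k = 4·(4^k − 2·(-3)^k) + 14·(-3)^k = 4^{k+1} − 8·(-3)^k + 14·(-3)^k = 4^{k+1} + 6·(-3)^k = 4^{k+1} − 2·(-3)^{k+1}.
So the formula holds for k+1, and by induction s_n = 4^n − 2·(-3)^n for all n ≥ 1.

s_n = 4^n − 2·(-3)^n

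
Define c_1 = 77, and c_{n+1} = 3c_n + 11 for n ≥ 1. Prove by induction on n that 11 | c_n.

Base case: c_1 = 77 = 11·7, so 11 | c_1.
Assume 11 | c_j, so c_j = 11t for some integer t.
Then c_{j+1} = 3c_j + 11 = 3·(11t) + 11 = 11(3t + 1), so 11 | c_{j+1}.
This completes the inductive step, so 11 | c_n for all n ≥ 1.

11 | c_n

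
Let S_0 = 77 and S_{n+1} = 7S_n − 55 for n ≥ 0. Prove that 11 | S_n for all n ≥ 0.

Base case: S_0 = 77 = 11·7, so 11 | S_0.
Assume 11 | S_j, so S_j = 11t for some integer t.
Then S_{j+1} = 7S_j − 55 = 7·(11t) − 55 = 11(7t − 5), so 11 | S_{j+1}.
Hence 11 | S_n for every n ≥ 0, by induction.

11 | S_n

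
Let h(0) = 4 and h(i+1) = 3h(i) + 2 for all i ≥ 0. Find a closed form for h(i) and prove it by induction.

Claim: h(i) = 5·3^i − 1.

Base case: h(0) = 4, and 5·3^0 − 1 = 5 − 1 = 4.
Assume h(k) = 5·3^k − 1 for some k ≥ 0.
Then h(k+1) = 3h(k) + 2 = 3·(5·3^k − 1) + 2 = 15·3^k − 3 + 2 = 5·3^{k+1} − 1.
This completes the inductive step, so h(i) = 5·3^i − 1 for all i ≥ 0.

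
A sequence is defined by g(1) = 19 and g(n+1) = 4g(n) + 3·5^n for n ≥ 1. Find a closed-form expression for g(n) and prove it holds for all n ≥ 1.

Claim: g(n) = 4^n + 3·5^n.

Base case: g(1) = 19, and 4^1 + 3·5^1 = 4 + 15 = 19.
Assume g(m) = 4^m + 3·5^m for some m ≥ 1.
Then g(m+1) = 4g(m) + 3·5^m = 4·(4^m + 3·5^m) + 3·5^m = 4^{m+1} + 12·5^m + 3·5^m = 4^{m+1} + 15·5^m = 4^{m+1} + 3·5^{m+1}.
By induction, g(n) = 4^n + 3·5^n for all n ≥ 1.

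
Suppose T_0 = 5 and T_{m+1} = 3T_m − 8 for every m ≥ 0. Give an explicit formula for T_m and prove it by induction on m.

Claim: T_m = 3^m + 4.

Base case: T_0 = 5, and 3^0 + 4 = 1 + 4 = 5.
Assume T_k = 3^k + 4 for some k ≥ 0.
Then T_{k+1} = 3T_k − 8 = 3·(3^k + 4) − 8 = 3^{k+1} + 12 − 8 = 3^{k+1} + 4.
Hence T_m = 3^m + 4 for every m ≥ 0, by induction.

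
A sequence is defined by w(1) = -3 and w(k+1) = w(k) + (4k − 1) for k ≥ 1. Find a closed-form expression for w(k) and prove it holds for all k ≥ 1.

Claim: w(k) = 2k^2 − 3k − 2.

Base case: w(1) = -3, and 2·1^2 − 3·1 − 2 = -3.
Assume w(r) = 2r^2 − 3r − 2.
Then w(r+1) = w(r) + (4r − 1) = (2r^2 − 3r − 2) + (4r − 1) = 2r^2 + r − 3,
and 2·(r+1)^2 − 3·(r+1) − 2 = 2r^2 + r − 3.
Hence w(k) = 2k^2 − 3k − 2 for every k ≥ 1, by induction.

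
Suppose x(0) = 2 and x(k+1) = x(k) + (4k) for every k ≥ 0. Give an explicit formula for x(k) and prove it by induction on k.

Claim: x(k) = 2k^2 − 2k + 2.

Base case: x(0) = 2, and 2·0^2 − 2·0 + 2 = 2.
Assume x(r) = 2r^2 − 2r + 2.
Then x(r+1) = x(r) + (4r) = (2r^2 − 2r + 2) + (4r) = 2r^2 + 2r + 2,
and 2·(r+1)^2 − 2·(r+1) + 2 = 2r^2 + 2r + 2.
Hence x(k) = 2k^2 − 2k + 2 for every k ≥ 0, by induction.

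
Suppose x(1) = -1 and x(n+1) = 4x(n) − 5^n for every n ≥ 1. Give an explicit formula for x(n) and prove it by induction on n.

Claim: x(n) = 4^n − 5^n.

Base case: x(1) = -1, and 4^1 − 5^1 = 4 − 5 = -1.
Assume x(j) = 4^j − 5^j for some j ≥ 1.
Then x(j+1) = 4x(j) − 5^j = 4·(4^j − 5^j) − 5^j = 4^{j+1} − 4·5^j − 5^j = 4^{j+1} − 5·5^j = 4^{j+1} − 5^{j+1}.
By induction, x(n) = 4^n − 5^n for all n ≥ 1.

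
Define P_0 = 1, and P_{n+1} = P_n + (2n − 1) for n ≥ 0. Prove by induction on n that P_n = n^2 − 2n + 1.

Base case: P_0 = 1, and 0^2 − 2·0 + 1 = 1.
Assume P_m = m^2 − 2m + 1.
Then P_{m+1} = P_m + (2m − 1) = (m^2 − 2m + 1) + (2m − 1) = m^2,
and (m+1)^2 − 2·(m+1) + 1 = m^2.
Hence P_n = n^2 − 2n + 1 for every n ≥ 0, by induction.

P_n = n^2 − 2n + 1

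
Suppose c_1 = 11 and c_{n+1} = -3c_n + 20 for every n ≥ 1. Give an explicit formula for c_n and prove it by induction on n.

Claim: c_n = -2·(-3)^n + 5.

Base case: c_1 = 11, and -2·(-3)^1 + 5 = 6 + 5 = 11.
Assume c_r = -2·(-3)^r + 5 for some r ≥ 1.
Then c_{r+1} = -3c_r + 20 = -3·(-2·(-3)^r + 5) + 20 = 6·(-3)^r − 15 + 20 = -2·(-3)^{r+1} + 5.
This completes the inductive step, so c_n = -2·(-3)^n + 5 for all n ≥ 1.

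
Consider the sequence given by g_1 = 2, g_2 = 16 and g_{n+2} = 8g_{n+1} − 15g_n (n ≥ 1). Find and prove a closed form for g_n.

Claim: g_n = -3^n + 5^n.

Base cases: g_1 = 2 and -3^1 + 5^1 = 2; g_2 = 16 and -3^2 + 5^2 = 16.
Assume g_j = -3^j + 5^j for all 1 ≤ j ≤ r, where r ≥ 2.
Then g_{r+1} = 8g_r − 15g_{r−1} = 8·(-3^r + 5^r) − 15·(-3^{r−1} + 5^{r−1}) = -(8·3 − 15)3^{r−1} + (8·5 − 15)5^{r−1} = -9·3^{r−1} + 25·5^{r−1} = -3^{r+1} + 5^{r+1}.
So the formula holds for r+1, and by strong induction g_n = -3^n + 5^n for all n ≥ 1.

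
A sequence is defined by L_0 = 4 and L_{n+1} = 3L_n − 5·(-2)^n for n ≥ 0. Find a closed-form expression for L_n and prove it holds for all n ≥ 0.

Claim: L_n = 3·3^n + (-2)^n.

Base case: L_0 = 4, and 3·3^0 + (-2)^0 = 3 + 1 = 4.
Assume L_r = 3·3^r + (-2)^r for some r ≥ 0.
Then L_{r+1} = 3L_r − 5·(-2)^r = 3·(3·3^r + (-2)^r) − 5·(-2)^r = 3·3^{r+1} + 3·(-2)^r − 5·(-2)^r = 3·3^{r+1} − 2·(-2)^r = 3·3^{r+1} + (-2)^{r+1}.
By induction, L_n = 3·3^n + (-2)^n for all n ≥ 0.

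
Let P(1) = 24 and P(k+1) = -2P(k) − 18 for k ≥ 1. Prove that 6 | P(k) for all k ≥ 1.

Base case: P(1) = 24 = 6·4, so 6 | P(1).
Assume 6 | P(m), so P(m) = 6t for some integer t.
Then P(m+1) = -2P(m) − 18 = -2·(6t) − 18 = 6(-2t − 3), so 6 | P(m+1).
By induction, 6 | P(k) for all k ≥ 1.

6 | P(k)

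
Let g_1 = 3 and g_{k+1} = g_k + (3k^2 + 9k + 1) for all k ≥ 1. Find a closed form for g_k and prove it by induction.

Claim: g_k = k^3 + 3k^2 − 3k + 2.

Base case: g_1 = 3, and 1^3 + 3·1^2 − 3·1 + 2 = 3.
Assume g_j = j^3 + 3j^2 − 3j + 2.
Then g_{j+1} = g_j + (3j^2 + 9j + 1) = (j^3 + 3j^2 − 3j + 2) + (3j^2 + 9j + 1) = j^3 + 6j^2 + 6j + 3,
and (j+1)^3 + 3·(j+1)^2 − 3·(j+1) + 2 = j^3 + 6j^2 + 6j + 3.
By induction, g_k = k^3 + 3k^2 − 3k + 2 for all k ≥ 1.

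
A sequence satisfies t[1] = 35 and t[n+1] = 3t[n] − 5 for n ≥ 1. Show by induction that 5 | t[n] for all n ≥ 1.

Base case: t[1] = 35 = 5·7, so 5 | t[1].
Assume 5 | t[j], so t[j] = 5s for some integer s.
Then t[j+1] = 3t[j] − 5 = 3·(5s) − 5 = 5(3s − 1), so 5 | t[j+1].
This completes the inductive step, so 5 | t[n] for all n ≥ 1.

5 | t[n]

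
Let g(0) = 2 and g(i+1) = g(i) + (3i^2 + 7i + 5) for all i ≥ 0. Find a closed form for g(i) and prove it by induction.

Claim: g(i) = i^3 + 2i^2 + 2i + 2.

Base case: g(0) = 2, and 0^3 + 2·0^2 + 2·0 + 2 = 2.
Assume g(k) = k^3 + 2k^2 + 2k + 2.
Then g(k+1) = g(k) + (3k^2 + 7k + 5) = (k^3 + 2k^2 + 2k + 2) + (3k^2 + 7k + 5) = k^3 + 5k^2 + 9k + 7,
and (k+1)^3 + 2·(k+1)^2 + 2·(k+1) + 2 = k^3 + 5k^2 + 9k + 7.
This completes the inductive step, so g(i) = i^3 + 2i^2 + 2i + 2 for all i ≥ 0.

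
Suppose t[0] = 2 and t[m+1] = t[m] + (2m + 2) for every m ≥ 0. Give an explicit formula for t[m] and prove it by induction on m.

Claim: t[m] = m^2 + m + 2.

Base case: t[0] = 2, and 0^2 + 0 + 2 = 2.
Assume t[j] = j^2 + j + 2.
Then t[j+1] = t[j] + (2j + 2) = (j^2 + j + 2) + (2j + 2) = j^2 + 3j + 4,
and (j+1)^2 + (j+1) + 2 = j^2 + 3j + 4.
This completes the inductive step, so t[m] = m^2 + m + 2 for all m ≥ 0.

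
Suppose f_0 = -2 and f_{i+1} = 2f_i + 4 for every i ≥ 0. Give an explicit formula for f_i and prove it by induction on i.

Claim: f_i = 2^{i+1} − 4.

Base case: f_0 = -2, and 2^{0+1} − 4 = 2 − 4 = -2.
Assume f_r = 2^{r+1} − 4 for some r ≥ 0.
Then f_{r+1} = 2f_r + 4 = 2·(2^{r+1} − 4) + 4 = 2^{r+2} − 8 + 4 = 2^{r+2} − 4.
So the formula holds for r+1, and by induction f_i = 2^{i+1} − 4 for all i ≥ 0.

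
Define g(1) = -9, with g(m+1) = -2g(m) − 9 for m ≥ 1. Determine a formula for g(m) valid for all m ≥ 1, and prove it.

Claim: g(m) = 3·(-2)^m − 3.

Base case: g(1) = -9, and 3·(-2)^1 − 3 = -6 − 3 = -9.
Assume g(r) = 3·(-2)^r − 3 for some r ≥ 1.
Then g(r+1) = -2g(r) − 9 = -2·(3·(-2)^r − 3) − 9 = -6·(-2)^r + 6 − 9 = 3·(-2)^{r+1} − 3.
This completes the inductive step, so g(m) = 3·(-2)^m − 3 for all m ≥ 1.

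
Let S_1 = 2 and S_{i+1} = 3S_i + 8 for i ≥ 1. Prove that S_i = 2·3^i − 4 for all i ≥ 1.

Base case: S_1 = 2, and 2·3^1 − 4 = 6 − 4 = 2.
Assume S_k = 2·3^k − 4 for some k ≥ 1.
Then S_{k+1} = 3S_k + 8 = 3·(2·3^k − 4) + 8 = 6·3^k − 12 + 8 = 2·3^{k+1} − 4.
This completes the inductive step, so S_i = 2·3^i − 4 for all i ≥ 1.

S_i = 2·3^i − 4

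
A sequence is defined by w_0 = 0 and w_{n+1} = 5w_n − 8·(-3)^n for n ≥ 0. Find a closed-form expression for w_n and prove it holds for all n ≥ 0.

Claim: w_n = -5^n + (-3)^n.

Base case: w_0 = 0, and -5^0 + (-3)^0 = -1 + 1 = 0.
Assume w_j = -5^j + (-3)^j for some j ≥ 0.
Then w_{j+1} = 5w_j − 8·(-3)^j = 5·(-5^j + (-3)^j) − 8·(-3)^j = -5^{j+1} + 5·(-3)^j − 8·(-3)^j = -5^{j+1} − 3·(-3)^j = -5^{j+1} + (-3)^{j+1}.
By induction, w_n = -5^n + (-3)^n for all n ≥ 0.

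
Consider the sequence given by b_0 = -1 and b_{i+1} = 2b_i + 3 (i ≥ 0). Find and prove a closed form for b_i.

Claim: b_i = 2^{i+1} − 3.

Base case: b_0 = -1, and 2^{0+1} − 3 = 2 − 3 = -1.
Assume b_r = 2^{r+1} − 3 for some r ≥ 0.
Then b_{r+1} = 2b_r + 3 = 2·(2^{r+1} − 3) + 3 = 2^{r+2} − 6 + 3 = 2^{r+2} − 3.
So the formula holds for r+1, and by induction b_i = 2^{i+1} − 3 for all i ≥ 0.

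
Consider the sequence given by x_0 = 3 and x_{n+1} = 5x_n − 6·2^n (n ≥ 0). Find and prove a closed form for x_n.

Claim: x_n = 5^n + 2·2^n.

Base case: x_0 = 3, and 5^0 + 2·2^0 = 1 + 2 = 3.
Assume x_j = 5^j + 2·2^j for some j ≥ 0.
Then x_{j+1} = 5x_j − 6·2^j = 5·(5^j + 2·2^j) − 6·2^j = 5^{j+1} + 10·2^j − 6·2^j = 5^{j+1} + 4·2^j = 5^{j+1} + 2·2^{j+1}.
By induction, x_n = 5^n + 2·2^n for all n ≥ 0.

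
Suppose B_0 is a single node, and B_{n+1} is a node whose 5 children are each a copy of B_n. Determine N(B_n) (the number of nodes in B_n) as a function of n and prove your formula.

Claim: N(B_n) = (5^{n+1} − 1)/4.

Base case: N(B_0) = 1, and (5^{0+1} − 1)/4 = 1.
Assume N(B_r) = (5^{r+1} − 1)/4.
Then N(B_{r+1}) = 1 + 5N(B_r) = 1 + 5·(5^{r+1} − 1)/4 = 1 + (5^{r+2} − 5)/4 = (4 + 5^{r+2} − 5)/4 = (5^{r+2} − 1)/4.
This completes the inductive step, so N(B_n) = (5^{n+1} − 1)/4 for all n ≥ 0.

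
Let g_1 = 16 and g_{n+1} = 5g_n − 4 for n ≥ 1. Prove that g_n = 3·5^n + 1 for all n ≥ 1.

Base case: g_1 = 16, and 3·5^1 + 1 = 15 + 1 = 16.
Assume g_m = 3·5^m + 1 for some m ≥ 1.
Then g_{m+1} = 5g_m − 4 = 5·(3·5^m + 1) − 4 = 15·5^m + 5 − 4 = 3·5^{m+1} + 1.
Hence g_n = 3·5^n + 1 for every n ≥ 1, by induction.

g_n = 3·5^n + 1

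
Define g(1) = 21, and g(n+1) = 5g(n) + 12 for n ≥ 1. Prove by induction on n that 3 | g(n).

Base case: g(1) = 21 = 3·7, so 3 | g(1).
Assume 3 | g(j), so g(j) = 3t for some integer t.
Then g(j+1) = 5g(j) + 12 = 5·(3t) + 12 = 3(5t + 4), so 3 | g(j+1).
By induction, 3 | g(n) for all n ≥ 1.

3 | g(n)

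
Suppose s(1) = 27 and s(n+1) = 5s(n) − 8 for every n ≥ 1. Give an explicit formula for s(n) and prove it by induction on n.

Claim: s(n) = 5^{n+1} + 2.

Base case: s(1) = 27, and 5^{1+1} + 2 = 25 + 2 = 27.
Assume s(j) = 5^{j+1} + 2 for some j ≥ 1.
Then s(j+1) = 5s(j) − 8 = 5·(5^{j+1} + 2) − 8 = 5^{j+2} + 10 − 8 = 5^{j+2} + 2.
This completes the inductive step, so s(n) = 5^{n+1} + 2 for all n ≥ 1.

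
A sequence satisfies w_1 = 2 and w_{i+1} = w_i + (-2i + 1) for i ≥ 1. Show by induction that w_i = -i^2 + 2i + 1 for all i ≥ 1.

Base case: w_1 = 2, and -1^2 + 2·1 + 1 = 2.
Assume w_m = -m^2 + 2m + 1.
Then w_{m+1} = w_m + (-2m + 1) = (-m^2 + 2m + 1) + (-2m + 1) = -m^2 + 2,
and -(m+1)^2 + 2·(m+1) + 1 = -m^2 + 2.
This completes the inductive step, so w_i = -i^2 + 2i + 1 for all i ≥ 1.

w_i = -i^2 + 2i + 1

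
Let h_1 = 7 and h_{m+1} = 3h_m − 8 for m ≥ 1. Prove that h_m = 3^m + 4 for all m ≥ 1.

Base case: h_1 = 7, and 3^1 + 4 = 3 + 4 = 7.
Assume h_k = 3^k + 4 for some k ≥ 1.
Then h_{k+1} = 3h_k − 8 = 3·(3^k + 4) − 8 = 3^{k+1} + 12 − 8 = 3^{k+1} + 4.
Hence h_m = 3^m + 4 for every m ≥ 1, by induction.

h_m = 3^m + 4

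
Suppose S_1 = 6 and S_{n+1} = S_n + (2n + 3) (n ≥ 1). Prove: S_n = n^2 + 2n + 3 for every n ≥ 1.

Base case: S_1 = 6, and 1^2 + 2·1 + 3 = 6.
Assume S_j = j^2 + 2j + 3.
Then S_{j+1} = S_j + (2j + 3) = (j^2 + 2j + 3) + (2j + 3) = j^2 + 4j + 6,
and (j+1)^2 + 2·(j+1) + 3 = j^2 + 4j + 6.
By induction, S_n = n^2 + 2n + 3 for all n ≥ 1.

S_n = n^2 + 2n + 3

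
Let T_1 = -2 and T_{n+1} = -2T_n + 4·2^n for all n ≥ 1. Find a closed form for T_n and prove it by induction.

Claim: T_n = 2·(-2)^n + 2^n.

Base case: T_1 = -2, and 2·(-2)^1 + 2^1 = -4 + 2 = -2.
Assume T_k = 2·(-2)^k + 2^k for some k ≥ 1.
Then T_{k+1} = -2T_k + 4·2^k = -2·(2·(-2)^k + 2^k) + 4·2^k = 2·(-2)^{k+1} − 2·2^k + 4·2^k = 2·(-2)^{k+1} + 2·2^k = 2·(-2)^{k+1} + 2^{k+1}.
By induction, T_n = 2·(-2)^n + 2^n for all n ≥ 1.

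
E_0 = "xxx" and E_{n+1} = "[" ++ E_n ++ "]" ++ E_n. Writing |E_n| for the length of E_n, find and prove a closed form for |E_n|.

Claim: |E_n| = 5·2^n − 2.

Base case: |E_0| = 3, and 5·2^0 − 2 = 3.
Assume |E_m| = 5·2^m − 2.
Then |E_{m+1}| = 1 + |E_m| + 1 + |E_m| = 2|E_m| + 2 = 2(5·2^m − 2) + 2 = 5·2^{m+1} − 4 + 2 = 5·2^{m+1} − 2.
Hence |E_n| = 5·2^n − 2 for every n ≥ 0, by induction.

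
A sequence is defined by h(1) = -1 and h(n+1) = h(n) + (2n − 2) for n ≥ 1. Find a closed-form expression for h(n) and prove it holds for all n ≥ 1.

Claim: h(n) = n^2 − 3n + 1.

Base case: h(1) = -1, and 1^2 − 3·1 + 1 = -1.
Assume h(j) = j^2 − 3j + 1.
Then h(j+1) = h(j) + (2j − 2) = (j^2 − 3j + 1) + (2j − 2) = j^2 − j − 1,
and (j+1)^2 − 3·(j+1) + 1 = j^2 − j − 1.
This completes the inductive step, so h(n) = n^2 − 3n + 1 for all n ≥ 1.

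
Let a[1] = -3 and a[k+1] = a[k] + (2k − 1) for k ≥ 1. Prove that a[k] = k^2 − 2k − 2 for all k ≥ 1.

Base case: a[1] = -3, and 1^2 − 2·1 − 2 = -3.
Assume a[j] = j^2 − 2j − 2.
Then a[j+1] = a[j] + (2j − 1) = (j^2 − 2j − 2) + (2j − 1) = j^2 − 3,
and (j+1)^2 − 2·(j+1) − 2 = j^2 − 3.
Hence a[k] = k^2 − 2k − 2 for every k ≥ 1, by induction.

a[k] = k^2 − 2k − 2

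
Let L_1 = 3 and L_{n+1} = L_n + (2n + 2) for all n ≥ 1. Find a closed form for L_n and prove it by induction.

Claim: L_n = n^2 + n + 1.

Base case: L_1 = 3, and 1^2 + 1 + 1 = 3.
Assume L_r = r^2 + r + 1.
Then L_{r+1} = L_r + (2r + 2) = (r^2 + r + 1) + (2r + 2) = r^2 + 3r + 3,
and (r+1)^2 + (r+1) + 1 = r^2 + 3r + 3.
By induction, L_n = n^2 + n + 1 for all n ≥ 1.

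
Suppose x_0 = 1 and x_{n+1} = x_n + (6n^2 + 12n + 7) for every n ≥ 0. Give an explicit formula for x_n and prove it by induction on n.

Claim: x_n = 2n^3 + 3n^2 + 2n + 1.

Base case: x_0 = 1, and 2·0^3 + 3·0^2 + 2·0 + 1 = 1.
Assume x_r = 2r^3 + 3r^2 + 2r + 1.
Then x_{r+1} = x_r + (6r^2 + 12r + 7) = (2r^3 + 3r^2 + 2r + 1) + (6r^2 + 12r + 7) = 2r^3 + 9r^2 + 14r + 8,
and 2·(r+1)^3 + 3·(r+1)^2 + 2·(r+1) + 1 = 2r^3 + 9r^2 + 14r + 8.
By induction, x_n = 2n^3 + 3n^2 + 2n + 1 for all n ≥ 0.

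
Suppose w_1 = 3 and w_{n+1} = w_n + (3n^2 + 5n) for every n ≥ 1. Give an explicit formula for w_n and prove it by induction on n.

Claim: w_n = n^3 + n^2 − 2n + 3.

Base case: w_1 = 3, and 1^3 + 1^2 − 2·1 + 3 = 3.
Assume w_m = m^3 + m^2 − 2m + 3.
Then w_{m+1} = w_m + (3m^2 + 5m) = (m^3 + m^2 − 2m + 3) + (3m^2 + 5m) = m^3 + 4m^2 + 3m + 3,
and (m+1)^3 + (m+1)^2 − 2·(m+1) + 3 = m^3 + 4m^2 + 3m + 3.
By induction, w_n = n^3 + n^2 − 2n + 3 for all n ≥ 1.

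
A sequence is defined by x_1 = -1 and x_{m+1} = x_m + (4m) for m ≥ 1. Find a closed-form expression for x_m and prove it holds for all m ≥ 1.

Claim: x_m = 2m^2 − 2m − 1.

Base case: x_1 = -1, and 2·1^2 − 2·1 − 1 = -1.
Assume x_r = 2r^2 − 2r − 1.
Then x_{r+1} = x_r + (4r) = (2r^2 − 2r − 1) + (4r) = 2r^2 + 2r − 1,
and 2·(r+1)^2 − 2·(r+1) − 1 = 2r^2 + 2r − 1.
This completes the inductive step, so x_m = 2m^2 − 2m − 1 for all m ≥ 1.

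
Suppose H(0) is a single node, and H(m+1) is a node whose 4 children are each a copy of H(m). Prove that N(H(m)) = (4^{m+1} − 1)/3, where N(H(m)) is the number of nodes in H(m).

Base case: N(H(0)) = 1, and (4^{0+1} − 1)/3 = 1.
Assume N(H(k)) = (4^{k+1} − 1)/3.
Then N(H(k+1)) = 1 + 4N(H(k)) = 1 + 4·(4^{k+1} − 1)/3 = 1 + (4^{k+2} − 4)/3 = (3 + 4^{k+2} − 4)/3 = (4^{k+2} − 1)/3.
Hence N(H(m)) = (4^{m+1} − 1)/3 for every m ≥ 0, by induction.

N(H(m)) = (4^{m+1} − 1)/3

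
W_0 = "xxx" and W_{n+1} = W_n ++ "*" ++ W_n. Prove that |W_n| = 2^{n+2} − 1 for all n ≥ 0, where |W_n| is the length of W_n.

Base case: |W_0| = 3, and 2^{0+2} − 1 = 3.
Assume |W_m| = 2^{m+2} − 1.
Then |W_{m+1}| = |W_m| + 1 + |W_m| = 2|W_m| + 1 = 2(2^{m+2} − 1) + 1 = 2^{m+3} − 2 + 1 = 2^{m+3} − 1.
So the formula holds for m+1, and by induction |W_n| = 2^{n+2} − 1 for all n ≥ 0.

|W_n| = 2^{n+2} − 1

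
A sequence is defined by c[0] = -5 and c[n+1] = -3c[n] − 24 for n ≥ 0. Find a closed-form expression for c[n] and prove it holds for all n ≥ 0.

Claim: c[n] = (-3)^n − 6.

Base case: c[0] = -5, and (-3)^0 − 6 = 1 − 6 = -5.
Assume c[j] = (-3)^j − 6 for some j ≥ 0.
Then c[j+1] = -3c[j] − 24 = -3·((-3)^j − 6) − 24 = -3·(-3)^j + 18 − 24 = (-3)^{j+1} − 6.
This completes the inductive step, so c[n] = (-3)^n − 6 for all n ≥ 0.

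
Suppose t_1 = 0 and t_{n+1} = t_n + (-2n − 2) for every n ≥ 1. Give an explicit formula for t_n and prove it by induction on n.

Claim: t_n = -n^2 − n + 2.

Base case: t_1 = 0, and -1^2 − 1 + 2 = 0.
Assume t_k = -k^2 − k + 2.
Then t_{k+1} = t_k + (-2k − 2) = (-k^2 − k + 2) + (-2k − 2) = -k^2 − 3k,
and -(k+1)^2 − (k+1) + 2 = -k^2 − 3k.
Hence t_n = -n^2 − n + 2 for every n ≥ 1, by induction.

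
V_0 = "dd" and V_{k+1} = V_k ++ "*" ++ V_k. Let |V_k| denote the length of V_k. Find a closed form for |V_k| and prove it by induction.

Claim: |V_k| = 3·2^k − 1.

Base case: |V_0| = 2, and 3·2^0 − 1 = 2.
Assume |V_m| = 3·2^m − 1.
Then |V_{m+1}| = |V_m| + 1 + |V_m| = 2|V_m| + 1 = 2(3·2^m − 1) + 1 = 3·2^{m+1} − 2 + 1 = 3·2^{m+1} − 1.
This completes the inductive step, so |V_k| = 3·2^k − 1 for all k ≥ 0.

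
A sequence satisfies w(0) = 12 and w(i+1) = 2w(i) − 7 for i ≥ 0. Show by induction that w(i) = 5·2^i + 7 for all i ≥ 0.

Base case: w(0) = 12, and 5·2^0 + 7 = 5 + 7 = 12.
Assume w(j) = 5·2^j + 7 for some j ≥ 0.
Then w(j+1) = 2w(j) − 7 = 2·(5·2^j + 7) − 7 = 10·2^j + 14 − 7 = 5·2^{j+1} + 7.
So the formula holds for j+1, and by induction w(i) = 5·2^i + 7 for all i ≥ 0.

w(i) = 5·2^i + 7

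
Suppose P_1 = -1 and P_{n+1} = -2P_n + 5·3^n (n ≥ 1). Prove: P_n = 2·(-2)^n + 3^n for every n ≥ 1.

Base case: P_1 = -1, and 2·(-2)^1 + 3^1 = -4 + 3 = -1.
Assume P_j = 2·(-2)^j + 3^j for some j ≥ 1.
Then P_{j+1} = -2P_j + 5·3^j = -2·(2·(-2)^j + 3^j) + 5·3^j = 2·(-2)^{j+1} − 2·3^j + 5·3^j = 2·(-2)^{j+1} + 3·3^j = 2·(-2)^{j+1} + 3^{j+1}.
So the formula holds for j+1, and by induction P_n = 2·(-2)^n + 3^n for all n ≥ 1.

P_n = 2·(-2)^n + 3^n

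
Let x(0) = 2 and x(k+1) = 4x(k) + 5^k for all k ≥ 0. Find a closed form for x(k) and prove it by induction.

Claim: x(k) = 4^k + 5^k.

Base case: x(0) = 2, and 4^0 + 5^0 = 1 + 1 = 2.
Assume x(j) = 4^j + 5^j for some j ≥ 0.
Then x(j+1) = 4x(j) + 5^j = 4·(4^j + 5^j) + 5^j = 4^{j+1} + 4·5^j + 5^j = 4^{j+1} + 5·5^j = 4^{j+1} + 5^{j+1}.
Hence x(k) = 4^k + 5^k for every k ≥ 0, by induction.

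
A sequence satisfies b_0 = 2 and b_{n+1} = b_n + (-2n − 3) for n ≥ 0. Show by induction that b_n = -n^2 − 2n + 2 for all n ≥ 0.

Base case: b_0 = 2, and -0^2 − 2·0 + 2 = 2.
Assume b_m = -m^2 − 2m + 2.
Then b_{m+1} = b_m + (-2m − 3) = (-m^2 − 2m + 2) + (-2m − 3) = -m^2 − 4m − 1,
and -(m+1)^2 − 2·(m+1) + 2 = -m^2 − 4m − 1.
Hence b_n = -n^2 − 2n + 2 for every n ≥ 0, by induction.

b_n = -n^2 − 2n + 2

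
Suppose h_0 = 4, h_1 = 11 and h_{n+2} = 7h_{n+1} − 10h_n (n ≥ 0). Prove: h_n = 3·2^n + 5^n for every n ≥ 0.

Base cases: h_0 = 4 and 3·2^0 + 5^0 = 4; h_1 = 11 and 3·2^1 + 5^1 = 11.
Assume h_j = 3·2^j + 5^j for all 0 ≤ j ≤ r, where r ≥ 1.
Then h_{r+1} = 7h_r − 10h_{r−1} = 7·(3·2^r + 5^r) − 10·(3·2^{r−1} + 5^{r−1}) = 3·(7·2 − 10)2^{r−1} + (7·5 − 10)5^{r−1} = 12·2^{r−1} + 25·5^{r−1} = 3·2^{r+1} + 5^{r+1}.
Hence h_n = 3·2^n + 5^n for every n ≥ 0, by strong induction.

h_n = 3·2^n + 5^n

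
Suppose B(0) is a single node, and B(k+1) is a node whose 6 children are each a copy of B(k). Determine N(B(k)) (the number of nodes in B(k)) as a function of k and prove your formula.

Claim: N(B(k)) = (6^{k+1} − 1)/5.

Base case: N(B(0)) = 1, and (6^{0+1} − 1)/5 = 1.
Assume N(B(m)) = (6^{m+1} − 1)/5.
Then N(B(m+1)) = 1 + 6N(B(m)) = 1 + 6·(6^{m+1} − 1)/5 = 1 + (6^{m+2} − 6)/5 = (5 + 6^{m+2} − 6)/5 = (6^{m+2} − 1)/5.
By induction, N(B(k)) = (6^{k+1} − 1)/5 for all k ≥ 0.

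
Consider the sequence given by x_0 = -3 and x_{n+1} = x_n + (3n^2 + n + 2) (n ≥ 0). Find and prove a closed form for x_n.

Claim: x_n = n^3 − n^2 + 2n − 3.

Base case: x_0 = -3, and 0^3 − 0^2 + 2·0 − 3 = -3.
Assume x_j = j^3 − j^2 + 2j − 3.
Then x_{j+1} = x_j + (3j^2 + j + 2) = (j^3 − j^2 + 2j − 3) + (3j^2 + j + 2) = j^3 + 2j^2 + 3j − 1,
and (j+1)^3 − (j+1)^2 + 2·(j+1) − 3 = j^3 + 2j^2 + 3j − 1.
Hence x_n = n^3 − n^2 + 2n − 3 for every n ≥ 0, by induction.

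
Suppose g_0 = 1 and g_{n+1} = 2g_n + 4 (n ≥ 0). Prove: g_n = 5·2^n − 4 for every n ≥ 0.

Base case: g_0 = 1, and 5·2^0 − 4 = 5 − 4 = 1.
Assume g_j = 5·2^j − 4 for some j ≥ 0.
Then g_{j+1} = 2g_j + 4 = 2·(5·2^j − 4) + 4 = 10·2^j − 8 + 4 = 5·2^{j+1} − 4.
So the formula holds for j+1, and by induction g_n = 5·2^n − 4 for all n ≥ 0.

g_n = 5·2^n − 4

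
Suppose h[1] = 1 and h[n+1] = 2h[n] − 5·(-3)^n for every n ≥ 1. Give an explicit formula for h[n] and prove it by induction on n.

Claim: h[n] = 2·2^n + (-3)^n.

Base case: h[1] = 1, and 2·2^1 + (-3)^1 = 4 − 3 = 1.
Assume h[m] = 2·2^m + (-3)^m for some m ≥ 1.
Then h[m+1] = 2h[m] − 5·(-3)^m = 2·(2·2^m + (-3)^m) − 5·(-3)^m = 2·2^{m+1} + 2·(-3)^m − 5·(-3)^m = 2·2^{m+1} − 3·(-3)^m = 2·2^{m+1} + (-3)^{m+1}.
This completes the inductive step, so h[n] = 2·2^n + (-3)^n for all n ≥ 1.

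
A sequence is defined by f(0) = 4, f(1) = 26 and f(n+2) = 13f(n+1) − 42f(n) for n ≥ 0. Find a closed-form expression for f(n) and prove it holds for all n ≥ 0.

Claim: f(n) = 2·6^n + 2·7^n.

Base cases: f(0) = 4 and 2·6^0 + 2·7^0 = 4; f(1) = 26 and 2·6^1 + 2·7^1 = 26.
Assume f(j) = 2·6^j + 2·7^j for all 0 ≤ j ≤ r, where r ≥ 1.
Then f(r+1) = 13f(r) − 42f(r−1) = 13·(2·6^r + 2·7^r) − 42·(2·6^{r−1} + 2·7^{r−1}) = 2·(13·6 − 42)6^{r−1} + 2·(13·7 − 42)7^{r−1} = 72·6^{r−1} + 98·7^{r−1} = 2·6^{r+1} + 2·7^{r+1}.
By strong induction, f(n) = 2·6^n + 2·7^n for all n ≥ 0.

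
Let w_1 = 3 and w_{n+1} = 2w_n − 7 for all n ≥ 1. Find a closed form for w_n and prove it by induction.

Claim: w_n = -2^{n+1} + 7.

Base case: w_1 = 3, and -2^{1+1} + 7 = -4 + 7 = 3.
Assume w_j = -2^{j+1} + 7 for some j ≥ 1.
Then w_{j+1} = 2w_j − 7 = 2·(-2^{j+1} + 7) − 7 = -2^{j+2} + 14 − 7 = -2^{j+2} + 7.
So the formula holds for j+1, and by induction w_n = -2^{n+1} + 7 for all n ≥ 1.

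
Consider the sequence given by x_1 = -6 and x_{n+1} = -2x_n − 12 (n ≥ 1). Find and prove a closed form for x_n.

Claim: x_n = (-2)^n − 4.

Base case: x_1 = -6, and (-2)^1 − 4 = -2 − 4 = -6.
Assume x_j = (-2)^j − 4 for some j ≥ 1.
Then x_{j+1} = -2x_j − 12 = -2·((-2)^j − 4) − 12 = -2·(-2)^j + 8 − 12 = (-2)^{j+1} − 4.
By induction, x_n = (-2)^n − 4 for all n ≥ 1.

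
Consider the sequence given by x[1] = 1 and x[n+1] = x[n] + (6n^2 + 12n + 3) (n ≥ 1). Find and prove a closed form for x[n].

Claim: x[n] = 2n^3 + 3n^2 − 2n − 2.

Base case: x[1] = 1, and 2·1^3 + 3·1^2 − 2·1 − 2 = 1.
Assume x[r] = 2r^3 + 3r^2 − 2r − 2.
Then x[r+1] = x[r] + (6r^2 + 12r + 3) = (2r^3 + 3r^2 − 2r − 2) + (6r^2 + 12r + 3) = 2r^3 + 9r^2 + 10r + 1,
and 2·(r+1)^3 + 3·(r+1)^2 − 2·(r+1) − 2 = 2r^3 + 9r^2 + 10r + 1.
Hence x[n] = 2n^3 + 3n^2 − 2n − 2 for every n ≥ 1, by induction.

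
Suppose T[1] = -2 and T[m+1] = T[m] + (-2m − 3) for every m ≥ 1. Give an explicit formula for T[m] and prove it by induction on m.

Claim: T[m] = -m^2 − 2m + 1.

Base case: T[1] = -2, and -1^2 − 2·1 + 1 = -2.
Assume T[j] = -j^2 − 2j + 1.
Then T[j+1] = T[j] + (-2j − 3) = (-j^2 − 2j + 1) + (-2j − 3) = -j^2 − 4j − 2,
and -(j+1)^2 − 2·(j+1) + 1 = -j^2 − 4j − 2.
By induction, T[m] = -m^2 − 2m + 1 for all m ≥ 1.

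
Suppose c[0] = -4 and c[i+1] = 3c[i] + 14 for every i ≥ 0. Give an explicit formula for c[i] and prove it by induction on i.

Claim: c[i] = 3^{i+1} − 7.

Base case: c[0] = -4, and 3^{0+1} − 7 = 3 − 7 = -4.
Assume c[j] = 3^{j+1} − 7 for some j ≥ 0.
Then c[j+1] = 3c[j] + 14 = 3·(3^{j+1} − 7) + 14 = 3^{j+2} − 21 + 14 = 3^{j+2} − 7.
Hence c[i] = 3^{i+1} − 7 for every i ≥ 0, by induction.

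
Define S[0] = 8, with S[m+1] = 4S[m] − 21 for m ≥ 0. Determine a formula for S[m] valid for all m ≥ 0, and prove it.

Claim: S[m] = 4^m + 7.

Base case: S[0] = 8, and 4^0 + 7 = 1 + 7 = 8.
Assume S[j] = 4^j + 7 for some j ≥ 0.
Then S[j+1] = 4S[j] − 21 = 4·(4^j + 7) − 21 = 4^{j+1} + 28 − 21 = 4^{j+1} + 7.
By induction, S[m] = 4^m + 7 for all m ≥ 0.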